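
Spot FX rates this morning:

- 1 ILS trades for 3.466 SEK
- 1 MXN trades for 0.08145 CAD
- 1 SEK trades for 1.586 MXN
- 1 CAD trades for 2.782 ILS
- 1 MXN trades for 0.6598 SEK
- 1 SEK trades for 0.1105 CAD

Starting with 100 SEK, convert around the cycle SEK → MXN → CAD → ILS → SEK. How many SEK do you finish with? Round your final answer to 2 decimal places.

100 SEK × 1.586 = 158.6 MXN
158.6 MXN × 0.08145 = 12.91797 CAD
12.91797 CAD × 2.782 = 35.93779254 ILS
35.93779254 ILS × 3.466 = 124.56038894364 SEK

124.56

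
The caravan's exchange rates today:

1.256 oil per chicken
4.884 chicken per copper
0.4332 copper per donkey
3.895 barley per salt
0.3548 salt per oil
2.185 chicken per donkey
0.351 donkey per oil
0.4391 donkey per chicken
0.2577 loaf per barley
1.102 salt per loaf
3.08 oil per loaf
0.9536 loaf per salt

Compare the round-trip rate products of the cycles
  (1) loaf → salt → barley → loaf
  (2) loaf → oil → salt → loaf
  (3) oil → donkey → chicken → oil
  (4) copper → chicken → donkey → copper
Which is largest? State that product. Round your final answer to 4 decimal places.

1.1061

(1) 1.102 × 3.895 × 0.2577 = 1.10612
(2) 3.08 × 0.3548 × 0.9536 = 1.04208
(3) 0.351 × 2.185 × 1.256 = 0.96327
(4) 4.884 × 0.4391 × 0.4332 = 0.92903
Highest is cycle (1) at 1.1061 (>1, arbitrage).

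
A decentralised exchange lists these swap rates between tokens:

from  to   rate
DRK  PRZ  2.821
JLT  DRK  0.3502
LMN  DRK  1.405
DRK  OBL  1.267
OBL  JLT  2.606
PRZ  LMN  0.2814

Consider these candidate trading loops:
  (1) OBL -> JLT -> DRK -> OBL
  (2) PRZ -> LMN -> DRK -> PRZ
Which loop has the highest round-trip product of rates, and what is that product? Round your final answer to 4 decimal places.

(1) 2.606 × 0.3502 × 1.267 = 1.15629
(2) 0.2814 × 1.405 × 2.821 = 1.11533
Highest is cycle (1) at 1.1563 (>1, arbitrage).

1.1563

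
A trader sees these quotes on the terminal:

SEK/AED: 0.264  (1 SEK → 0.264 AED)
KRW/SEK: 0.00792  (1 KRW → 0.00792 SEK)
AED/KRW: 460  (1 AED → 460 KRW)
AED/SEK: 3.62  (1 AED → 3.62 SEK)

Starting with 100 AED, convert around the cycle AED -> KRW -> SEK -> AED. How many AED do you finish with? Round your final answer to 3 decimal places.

96.180

100 AED × 460 = 46000 KRW
46000 KRW × 0.00792 = 364.32 SEK
364.32 SEK × 0.264 = 96.18048 AED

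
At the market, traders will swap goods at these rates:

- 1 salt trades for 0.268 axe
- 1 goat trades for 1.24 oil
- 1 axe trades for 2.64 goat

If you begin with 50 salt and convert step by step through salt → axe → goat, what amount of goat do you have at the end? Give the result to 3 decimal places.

35.376

50 salt × 0.268 = 13.4 axe
13.4 axe × 2.64 = 35.376 goat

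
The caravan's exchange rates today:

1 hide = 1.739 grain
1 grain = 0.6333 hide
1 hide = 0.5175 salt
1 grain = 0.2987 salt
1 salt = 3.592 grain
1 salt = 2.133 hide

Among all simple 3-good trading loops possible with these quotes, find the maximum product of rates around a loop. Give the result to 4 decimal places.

grain→hide→salt→grain: 0.6333 × 0.5175 × 3.592 = 1.17722
grain→salt→hide→grain: 0.2987 × 2.133 × 1.739 = 1.10796
Maximum is grain→hide→salt→grain at 1.1772; arbitrage exists.

1.1772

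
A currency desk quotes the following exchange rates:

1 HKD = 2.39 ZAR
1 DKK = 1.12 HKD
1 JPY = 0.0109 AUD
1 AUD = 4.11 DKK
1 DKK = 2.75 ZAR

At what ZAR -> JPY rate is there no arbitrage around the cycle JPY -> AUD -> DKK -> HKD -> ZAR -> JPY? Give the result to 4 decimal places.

8.3390

Known legs of the cycle: 0.0109 × 4.11 × 1.12 × 2.39 = 0.1199179632
For no arbitrage the full-cycle product must be 1, so the missing rate is 1 / 0.1199179632 ≈ 8.339034.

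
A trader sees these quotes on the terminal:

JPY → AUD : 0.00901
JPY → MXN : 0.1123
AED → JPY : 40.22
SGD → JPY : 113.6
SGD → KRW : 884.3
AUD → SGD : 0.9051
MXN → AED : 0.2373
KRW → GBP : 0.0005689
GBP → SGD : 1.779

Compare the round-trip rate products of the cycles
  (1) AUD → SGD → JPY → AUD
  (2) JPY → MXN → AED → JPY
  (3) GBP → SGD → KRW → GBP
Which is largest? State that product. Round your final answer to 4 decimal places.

(1) 0.9051 × 113.6 × 0.00901 = 0.92640
(2) 0.1123 × 0.2373 × 40.22 = 1.07181
(3) 1.779 × 884.3 × 0.0005689 = 0.89498
Highest is cycle (2) at 1.0718 (>1, arbitrage).

1.0718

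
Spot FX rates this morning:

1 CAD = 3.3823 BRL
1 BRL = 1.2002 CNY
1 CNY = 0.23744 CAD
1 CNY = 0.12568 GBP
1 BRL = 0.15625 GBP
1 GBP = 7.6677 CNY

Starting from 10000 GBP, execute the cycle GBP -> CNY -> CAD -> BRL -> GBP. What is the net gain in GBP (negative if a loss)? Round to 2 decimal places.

10000 GBP × 7.6677 = 76677 CNY
76677 CNY × 0.23744 = 18206.18688 CAD
18206.18688 CAD × 3.3823 = 61578.785884224 BRL
61578.785884224 BRL × 0.15625 = 9621.68529441 GBP
Net change: 9621.68529441 − 10000 = -378.31470559 GBP

-378.31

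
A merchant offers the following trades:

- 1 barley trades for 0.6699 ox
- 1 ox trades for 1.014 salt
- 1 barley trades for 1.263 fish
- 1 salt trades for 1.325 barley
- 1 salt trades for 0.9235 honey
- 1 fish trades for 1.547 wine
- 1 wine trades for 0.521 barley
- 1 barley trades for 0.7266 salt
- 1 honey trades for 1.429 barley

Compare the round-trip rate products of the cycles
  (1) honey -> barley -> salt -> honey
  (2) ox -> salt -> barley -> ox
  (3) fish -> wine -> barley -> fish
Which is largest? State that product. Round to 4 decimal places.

(1) 1.429 × 0.7266 × 0.9235 = 0.95888
(2) 1.014 × 1.325 × 0.6699 = 0.90004
(3) 1.547 × 0.521 × 1.263 = 1.01796
Highest is cycle (3) at 1.0180 (>1, arbitrage).

1.0180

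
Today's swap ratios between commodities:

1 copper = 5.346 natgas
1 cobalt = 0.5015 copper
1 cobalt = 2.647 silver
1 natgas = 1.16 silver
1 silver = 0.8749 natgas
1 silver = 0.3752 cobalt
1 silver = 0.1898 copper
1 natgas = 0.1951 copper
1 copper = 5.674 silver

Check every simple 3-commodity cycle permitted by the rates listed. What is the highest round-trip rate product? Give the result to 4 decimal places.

silver→copper→natgas→silver: 0.1898 × 5.346 × 1.16 = 1.17702
cobalt→copper→silver→cobalt: 0.5015 × 5.674 × 0.3752 = 1.06764
silver→natgas→copper→silver: 0.8749 × 0.1951 × 5.674 = 0.96851
Maximum is silver→copper→natgas→silver at 1.1770; arbitrage exists.

1.1770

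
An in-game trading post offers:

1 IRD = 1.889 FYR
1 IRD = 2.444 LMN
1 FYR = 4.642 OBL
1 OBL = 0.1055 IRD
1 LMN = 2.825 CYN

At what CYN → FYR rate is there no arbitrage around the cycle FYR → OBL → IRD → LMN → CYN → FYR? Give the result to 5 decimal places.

Known legs of the cycle: 4.642 × 0.1055 × 2.444 × 2.825 = 3.3812497433
For no arbitrage the full-cycle product must be 1, so the missing rate is 1 / 3.3812497433 ≈ 0.2957486.

0.29575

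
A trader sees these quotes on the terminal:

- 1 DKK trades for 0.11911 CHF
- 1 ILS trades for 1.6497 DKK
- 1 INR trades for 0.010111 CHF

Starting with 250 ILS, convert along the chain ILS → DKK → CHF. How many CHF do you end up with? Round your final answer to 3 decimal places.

250 ILS × 1.6497 = 412.425 DKK
412.425 DKK × 0.11911 = 49.12394175 CHF

49.124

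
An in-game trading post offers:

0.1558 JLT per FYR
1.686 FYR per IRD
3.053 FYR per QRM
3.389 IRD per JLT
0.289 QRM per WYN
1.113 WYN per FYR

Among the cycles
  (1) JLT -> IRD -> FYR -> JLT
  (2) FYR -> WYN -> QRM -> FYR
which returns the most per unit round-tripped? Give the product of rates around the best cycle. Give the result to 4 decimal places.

0.9820

(1) 3.389 × 1.686 × 0.1558 = 0.89022
(2) 1.113 × 0.289 × 3.053 = 0.98202
Highest is cycle (2) at 0.9820 (≤1, no arbitrage).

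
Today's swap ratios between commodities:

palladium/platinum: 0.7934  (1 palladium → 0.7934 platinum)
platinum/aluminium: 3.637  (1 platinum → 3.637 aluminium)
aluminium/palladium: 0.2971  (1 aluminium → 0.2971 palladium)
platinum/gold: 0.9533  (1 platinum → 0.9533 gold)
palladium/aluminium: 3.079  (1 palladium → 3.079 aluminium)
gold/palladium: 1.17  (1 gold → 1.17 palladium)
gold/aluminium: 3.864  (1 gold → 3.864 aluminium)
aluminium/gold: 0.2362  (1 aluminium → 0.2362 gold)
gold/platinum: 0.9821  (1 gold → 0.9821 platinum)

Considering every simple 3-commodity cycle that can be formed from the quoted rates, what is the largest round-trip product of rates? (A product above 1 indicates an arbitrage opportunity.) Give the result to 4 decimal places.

gold→palladium→platinum→gold: 1.17 × 0.7934 × 0.9533 = 0.88493
aluminium→palladium→platinum→aluminium: 0.2971 × 0.7934 × 3.637 = 0.85731
gold→palladium→aluminium→gold: 1.17 × 3.079 × 0.2362 = 0.85089
gold→platinum→aluminium→gold: 0.9821 × 3.637 × 0.2362 = 0.84368
Maximum is gold→palladium→platinum→gold at 0.8849; no arbitrage — every cycle loses value.

0.8849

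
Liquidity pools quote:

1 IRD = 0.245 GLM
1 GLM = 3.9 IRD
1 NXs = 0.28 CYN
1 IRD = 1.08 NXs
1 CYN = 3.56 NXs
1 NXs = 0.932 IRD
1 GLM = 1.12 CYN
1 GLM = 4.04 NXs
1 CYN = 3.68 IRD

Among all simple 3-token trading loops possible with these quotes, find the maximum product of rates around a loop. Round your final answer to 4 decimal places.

1.1128

IRD→NXs→CYN→IRD: 1.08 × 0.28 × 3.68 = 1.11283
GLM→CYN→IRD→GLM: 1.12 × 3.68 × 0.245 = 1.00979
GLM→NXs→IRD→GLM: 4.04 × 0.932 × 0.245 = 0.92249
Maximum is IRD→NXs→CYN→IRD at 1.1128; arbitrage exists.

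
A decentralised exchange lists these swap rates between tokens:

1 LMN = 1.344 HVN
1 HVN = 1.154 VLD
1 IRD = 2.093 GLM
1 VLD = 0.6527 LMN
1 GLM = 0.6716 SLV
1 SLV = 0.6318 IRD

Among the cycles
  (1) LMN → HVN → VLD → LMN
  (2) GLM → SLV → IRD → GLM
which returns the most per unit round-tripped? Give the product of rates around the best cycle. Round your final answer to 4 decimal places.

(1) 1.344 × 1.154 × 0.6527 = 1.01232
(2) 0.6716 × 0.6318 × 2.093 = 0.88810
Highest is cycle (1) at 1.0123 (>1, arbitrage).

1.0123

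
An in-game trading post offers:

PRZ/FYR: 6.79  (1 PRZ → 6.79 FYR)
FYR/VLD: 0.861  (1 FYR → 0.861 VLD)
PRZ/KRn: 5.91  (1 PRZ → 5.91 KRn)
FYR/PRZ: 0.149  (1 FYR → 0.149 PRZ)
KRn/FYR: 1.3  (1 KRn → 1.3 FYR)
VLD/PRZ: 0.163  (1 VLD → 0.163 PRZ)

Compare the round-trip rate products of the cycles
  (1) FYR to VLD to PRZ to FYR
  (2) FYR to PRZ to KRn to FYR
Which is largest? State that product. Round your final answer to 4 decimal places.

(1) 0.861 × 0.163 × 6.79 = 0.95293
(2) 0.149 × 5.91 × 1.3 = 1.14477
Highest is cycle (2) at 1.1448 (>1, arbitrage).

1.1448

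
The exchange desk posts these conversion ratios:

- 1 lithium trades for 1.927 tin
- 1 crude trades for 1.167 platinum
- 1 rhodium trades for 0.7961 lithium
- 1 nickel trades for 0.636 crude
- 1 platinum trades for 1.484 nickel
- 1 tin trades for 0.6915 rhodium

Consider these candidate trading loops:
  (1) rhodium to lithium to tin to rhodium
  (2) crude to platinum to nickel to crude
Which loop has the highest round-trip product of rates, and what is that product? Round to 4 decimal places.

1.1014

(1) 0.7961 × 1.927 × 0.6915 = 1.06082
(2) 1.167 × 1.484 × 0.636 = 1.10144
Highest is cycle (2) at 1.1014 (>1, arbitrage).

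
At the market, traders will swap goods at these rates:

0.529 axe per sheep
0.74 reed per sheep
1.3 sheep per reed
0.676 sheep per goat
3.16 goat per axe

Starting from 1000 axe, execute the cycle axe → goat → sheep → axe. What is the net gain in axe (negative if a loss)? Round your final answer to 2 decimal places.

130.03

1000 axe × 3.16 = 3160 goat
3160 goat × 0.676 = 2136.16 sheep
2136.16 sheep × 0.529 = 1130.02864 axe
Net change: 1130.02864 − 1000 = 130.02864 axe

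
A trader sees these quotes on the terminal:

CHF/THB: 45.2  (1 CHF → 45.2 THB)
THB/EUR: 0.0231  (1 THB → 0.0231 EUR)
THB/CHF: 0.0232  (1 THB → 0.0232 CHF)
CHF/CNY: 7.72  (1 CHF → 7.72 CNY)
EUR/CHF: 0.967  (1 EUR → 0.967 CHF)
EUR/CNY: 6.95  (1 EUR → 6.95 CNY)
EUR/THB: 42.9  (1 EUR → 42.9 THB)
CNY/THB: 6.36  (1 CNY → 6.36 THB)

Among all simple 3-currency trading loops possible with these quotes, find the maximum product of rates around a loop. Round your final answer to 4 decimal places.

THB→CHF→CNY→THB: 0.0232 × 7.72 × 6.36 = 1.13910
EUR→CNY→THB→EUR: 6.95 × 6.36 × 0.0231 = 1.02107
EUR→CHF→THB→EUR: 0.967 × 45.2 × 0.0231 = 1.00966
Maximum is THB→CHF→CNY→THB at 1.1391; arbitrage exists.

1.1391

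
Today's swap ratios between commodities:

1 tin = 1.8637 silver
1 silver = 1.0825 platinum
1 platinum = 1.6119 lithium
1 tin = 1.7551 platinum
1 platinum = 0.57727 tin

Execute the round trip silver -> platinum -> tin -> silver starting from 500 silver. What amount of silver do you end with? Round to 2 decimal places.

500 silver × 1.0825 = 541.25 platinum
541.25 platinum × 0.57727 = 312.4473875 tin
312.4473875 tin × 1.8637 = 582.30819608375 silver

582.31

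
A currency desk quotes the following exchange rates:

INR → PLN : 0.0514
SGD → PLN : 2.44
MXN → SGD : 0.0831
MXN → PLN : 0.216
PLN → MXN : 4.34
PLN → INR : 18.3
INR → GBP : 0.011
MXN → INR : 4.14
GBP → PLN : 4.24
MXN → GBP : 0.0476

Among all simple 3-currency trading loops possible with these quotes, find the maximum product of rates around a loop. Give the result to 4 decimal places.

0.9235

INR→PLN→MXN→INR: 0.0514 × 4.34 × 4.14 = 0.92353
SGD→PLN→MXN→SGD: 2.44 × 4.34 × 0.0831 = 0.88000
GBP→PLN→MXN→GBP: 4.24 × 4.34 × 0.0476 = 0.87592
GBP→PLN→INR→GBP: 4.24 × 18.3 × 0.011 = 0.85351
Maximum is INR→PLN→MXN→INR at 0.9235; no arbitrage — every cycle loses value.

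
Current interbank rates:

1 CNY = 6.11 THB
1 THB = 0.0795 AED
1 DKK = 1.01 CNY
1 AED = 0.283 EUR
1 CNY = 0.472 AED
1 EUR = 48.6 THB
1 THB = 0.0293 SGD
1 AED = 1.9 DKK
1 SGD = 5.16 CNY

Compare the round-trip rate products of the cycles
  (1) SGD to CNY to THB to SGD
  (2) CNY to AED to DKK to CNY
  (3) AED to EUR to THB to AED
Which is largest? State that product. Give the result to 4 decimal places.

(1) 5.16 × 6.11 × 0.0293 = 0.92376
(2) 0.472 × 1.9 × 1.01 = 0.90577
(3) 0.283 × 48.6 × 0.0795 = 1.09343
Highest is cycle (3) at 1.0934 (>1, arbitrage).

1.0934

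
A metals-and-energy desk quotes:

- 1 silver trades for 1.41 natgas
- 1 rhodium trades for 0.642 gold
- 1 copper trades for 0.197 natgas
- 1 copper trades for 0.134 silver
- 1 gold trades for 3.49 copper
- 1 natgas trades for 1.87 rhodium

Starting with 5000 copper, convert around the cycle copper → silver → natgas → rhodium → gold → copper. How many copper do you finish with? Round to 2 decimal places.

5000 copper × 0.134 = 670 silver
670 silver × 1.41 = 944.7 natgas
944.7 natgas × 1.87 = 1766.589 rhodium
1766.589 rhodium × 0.642 = 1134.150138 gold
1134.150138 gold × 3.49 = 3958.18398162 copper

3958.18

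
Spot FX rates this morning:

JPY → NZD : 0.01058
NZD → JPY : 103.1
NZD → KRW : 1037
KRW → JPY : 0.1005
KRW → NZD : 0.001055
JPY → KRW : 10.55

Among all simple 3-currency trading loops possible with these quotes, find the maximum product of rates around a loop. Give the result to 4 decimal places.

KRW→NZD→JPY→KRW: 0.001055 × 103.1 × 10.55 = 1.14753
KRW→JPY→NZD→KRW: 0.1005 × 0.01058 × 1037 = 1.10263
Maximum is KRW→NZD→JPY→KRW at 1.1475; arbitrage exists.

1.1475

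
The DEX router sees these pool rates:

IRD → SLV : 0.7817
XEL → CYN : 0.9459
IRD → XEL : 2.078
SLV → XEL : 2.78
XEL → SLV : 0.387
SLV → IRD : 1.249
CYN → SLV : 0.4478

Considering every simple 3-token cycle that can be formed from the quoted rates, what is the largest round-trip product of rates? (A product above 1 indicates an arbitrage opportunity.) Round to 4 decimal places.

SLV→XEL→CYN→SLV: 2.78 × 0.9459 × 0.4478 = 1.17754
SLV→IRD→XEL→SLV: 1.249 × 2.078 × 0.387 = 1.00443
Maximum is SLV→XEL→CYN→SLV at 1.1775; arbitrage exists.

1.1775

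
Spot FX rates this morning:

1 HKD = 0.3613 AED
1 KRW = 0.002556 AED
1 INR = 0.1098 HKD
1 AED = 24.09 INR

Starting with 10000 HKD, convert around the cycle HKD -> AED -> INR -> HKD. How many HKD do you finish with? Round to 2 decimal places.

10000 HKD × 0.3613 = 3613 AED
3613 AED × 24.09 = 87037.17 INR
87037.17 INR × 0.1098 = 9556.681266 HKD

9556.68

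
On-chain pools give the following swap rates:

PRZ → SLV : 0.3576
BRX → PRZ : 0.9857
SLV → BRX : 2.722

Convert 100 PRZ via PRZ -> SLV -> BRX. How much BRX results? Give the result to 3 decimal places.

100 PRZ × 0.3576 = 35.76 SLV
35.76 SLV × 2.722 = 97.33872 BRX

97.339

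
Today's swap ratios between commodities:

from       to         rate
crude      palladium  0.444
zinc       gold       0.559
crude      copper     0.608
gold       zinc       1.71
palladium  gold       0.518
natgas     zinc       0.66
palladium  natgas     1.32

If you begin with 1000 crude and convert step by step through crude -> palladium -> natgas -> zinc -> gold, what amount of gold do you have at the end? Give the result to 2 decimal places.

216.23

1000 crude × 0.444 = 444 palladium
444 palladium × 1.32 = 586.08 natgas
586.08 natgas × 0.66 = 386.8128 zinc
386.8128 zinc × 0.559 = 216.2283552 gold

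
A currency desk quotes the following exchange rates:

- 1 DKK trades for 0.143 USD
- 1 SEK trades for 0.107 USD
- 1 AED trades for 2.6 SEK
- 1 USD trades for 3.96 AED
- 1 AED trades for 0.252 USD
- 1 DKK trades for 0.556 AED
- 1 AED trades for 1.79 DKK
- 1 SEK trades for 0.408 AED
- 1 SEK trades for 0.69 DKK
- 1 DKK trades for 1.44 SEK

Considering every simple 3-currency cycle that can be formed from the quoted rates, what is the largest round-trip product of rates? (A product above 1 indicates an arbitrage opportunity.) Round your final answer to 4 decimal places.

SEK→USD→AED→SEK: 0.107 × 3.96 × 2.6 = 1.10167
SEK→AED→DKK→SEK: 0.408 × 1.79 × 1.44 = 1.05166
AED→DKK→USD→AED: 1.79 × 0.143 × 3.96 = 1.01364
SEK→DKK→AED→SEK: 0.69 × 0.556 × 2.6 = 0.99746
Maximum is SEK→USD→AED→SEK at 1.1017; arbitrage exists.

1.1017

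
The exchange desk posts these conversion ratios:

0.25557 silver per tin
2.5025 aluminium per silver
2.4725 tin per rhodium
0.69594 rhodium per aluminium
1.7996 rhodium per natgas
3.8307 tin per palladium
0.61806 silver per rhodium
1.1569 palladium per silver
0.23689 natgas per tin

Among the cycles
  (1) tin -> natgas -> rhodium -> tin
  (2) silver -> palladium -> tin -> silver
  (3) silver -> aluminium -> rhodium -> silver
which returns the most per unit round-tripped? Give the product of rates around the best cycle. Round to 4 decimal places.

1.1326

(1) 0.23689 × 1.7996 × 2.4725 = 1.05404
(2) 1.1569 × 3.8307 × 0.25557 = 1.13262
(3) 2.5025 × 0.69594 × 0.61806 = 1.07641
Highest is cycle (2) at 1.1326 (>1, arbitrage).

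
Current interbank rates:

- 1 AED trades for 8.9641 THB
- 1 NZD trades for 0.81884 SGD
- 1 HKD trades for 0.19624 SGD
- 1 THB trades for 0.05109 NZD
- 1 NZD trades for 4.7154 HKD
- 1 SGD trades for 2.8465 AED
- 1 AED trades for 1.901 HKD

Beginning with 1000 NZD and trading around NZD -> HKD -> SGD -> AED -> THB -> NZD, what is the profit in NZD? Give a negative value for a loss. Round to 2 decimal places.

206.31

1000 NZD × 4.7154 = 4715.4 HKD
4715.4 HKD × 0.19624 = 925.350096 SGD
925.350096 SGD × 2.8465 = 2634.009048264 AED
2634.009048264 AED × 8.9641 = 23611.5205095433224 THB
23611.5205095433224 THB × 0.05109 = 1206.312582832568341416 NZD
Net change: 1206.312582832568341416 − 1000 = 206.312582832568341416 NZD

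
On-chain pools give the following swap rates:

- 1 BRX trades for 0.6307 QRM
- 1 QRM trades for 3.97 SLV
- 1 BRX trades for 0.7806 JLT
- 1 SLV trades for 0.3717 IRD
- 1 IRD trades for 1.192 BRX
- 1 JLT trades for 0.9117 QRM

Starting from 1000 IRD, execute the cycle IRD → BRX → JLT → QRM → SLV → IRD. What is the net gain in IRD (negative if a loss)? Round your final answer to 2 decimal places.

251.81

1000 IRD × 1.192 = 1192 BRX
1192 BRX × 0.7806 = 930.4752 JLT
930.4752 JLT × 0.9117 = 848.31423984 QRM
848.31423984 QRM × 3.97 = 3367.8075321648 SLV
3367.8075321648 SLV × 0.3717 = 1251.81405970565616 IRD
Net change: 1251.81405970565616 − 1000 = 251.81405970565616 IRD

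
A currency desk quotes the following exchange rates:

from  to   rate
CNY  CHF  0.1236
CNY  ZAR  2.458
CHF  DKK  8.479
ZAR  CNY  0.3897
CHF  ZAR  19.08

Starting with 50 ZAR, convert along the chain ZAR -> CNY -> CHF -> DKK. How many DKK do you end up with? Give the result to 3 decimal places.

20.420

50 ZAR × 0.3897 = 19.485 CNY
19.485 CNY × 0.1236 = 2.408346 CHF
2.408346 CHF × 8.479 = 20.420365734 DKK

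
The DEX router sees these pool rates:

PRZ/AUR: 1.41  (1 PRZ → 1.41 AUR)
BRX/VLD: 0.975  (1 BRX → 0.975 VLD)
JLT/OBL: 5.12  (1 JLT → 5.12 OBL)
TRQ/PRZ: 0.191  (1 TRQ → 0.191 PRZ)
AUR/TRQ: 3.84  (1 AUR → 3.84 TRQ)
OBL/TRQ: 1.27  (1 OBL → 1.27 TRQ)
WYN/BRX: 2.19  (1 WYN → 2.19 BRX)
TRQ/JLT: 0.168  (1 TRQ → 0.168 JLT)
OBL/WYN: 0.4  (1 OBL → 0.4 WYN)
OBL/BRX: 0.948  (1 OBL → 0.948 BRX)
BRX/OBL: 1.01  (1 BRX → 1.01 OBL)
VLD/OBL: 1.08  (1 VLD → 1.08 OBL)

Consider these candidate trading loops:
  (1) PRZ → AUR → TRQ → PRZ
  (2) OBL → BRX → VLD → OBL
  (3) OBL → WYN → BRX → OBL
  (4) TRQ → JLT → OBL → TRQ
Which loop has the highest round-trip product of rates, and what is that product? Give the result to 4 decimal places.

(1) 1.41 × 3.84 × 0.191 = 1.03415
(2) 0.948 × 0.975 × 1.08 = 0.99824
(3) 0.4 × 2.19 × 1.01 = 0.88476
(4) 0.168 × 5.12 × 1.27 = 1.09240
Highest is cycle (4) at 1.0924 (>1, arbitrage).

1.0924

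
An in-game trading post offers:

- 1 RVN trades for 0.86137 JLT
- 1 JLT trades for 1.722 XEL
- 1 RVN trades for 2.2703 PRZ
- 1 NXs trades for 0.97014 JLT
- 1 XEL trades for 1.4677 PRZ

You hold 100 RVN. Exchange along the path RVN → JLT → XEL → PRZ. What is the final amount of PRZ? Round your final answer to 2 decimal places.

100 RVN × 0.86137 = 86.137 JLT
86.137 JLT × 1.722 = 148.327914 XEL
148.327914 XEL × 1.4677 = 217.7008793778 PRZ

217.70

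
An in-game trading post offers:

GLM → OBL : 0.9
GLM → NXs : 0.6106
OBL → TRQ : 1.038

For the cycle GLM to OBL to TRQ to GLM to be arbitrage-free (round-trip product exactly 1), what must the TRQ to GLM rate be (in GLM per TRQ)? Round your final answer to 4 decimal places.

Known legs of the cycle: 0.9 × 1.038 = 0.9342
For no arbitrage the full-cycle product must be 1, so the missing rate is 1 / 0.9342 ≈ 1.070435.

1.0704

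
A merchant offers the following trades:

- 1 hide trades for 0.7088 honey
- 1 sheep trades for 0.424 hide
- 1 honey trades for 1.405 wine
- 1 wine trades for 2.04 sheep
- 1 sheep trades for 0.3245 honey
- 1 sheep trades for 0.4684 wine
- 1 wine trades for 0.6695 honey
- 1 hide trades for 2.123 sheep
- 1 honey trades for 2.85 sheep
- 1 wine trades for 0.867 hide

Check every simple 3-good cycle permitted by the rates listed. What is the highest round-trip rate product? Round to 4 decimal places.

0.9301

wine→sheep→honey→wine: 2.04 × 0.3245 × 1.405 = 0.93008
wine→honey→sheep→wine: 0.6695 × 2.85 × 0.4684 = 0.89374
hide→honey→wine→hide: 0.7088 × 1.405 × 0.867 = 0.86341
hide→sheep→wine→hide: 2.123 × 0.4684 × 0.867 = 0.86216
hide→honey→sheep→hide: 0.7088 × 2.85 × 0.424 = 0.85651
Maximum is wine→sheep→honey→wine at 0.9301; no arbitrage — every cycle loses value.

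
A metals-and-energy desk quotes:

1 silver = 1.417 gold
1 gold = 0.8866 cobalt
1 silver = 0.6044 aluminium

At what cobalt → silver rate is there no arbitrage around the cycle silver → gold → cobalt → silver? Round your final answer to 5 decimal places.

0.79598

Known legs of the cycle: 1.417 × 0.8866 = 1.2563122
For no arbitrage the full-cycle product must be 1, so the missing rate is 1 / 1.2563122 ≈ 0.7959805.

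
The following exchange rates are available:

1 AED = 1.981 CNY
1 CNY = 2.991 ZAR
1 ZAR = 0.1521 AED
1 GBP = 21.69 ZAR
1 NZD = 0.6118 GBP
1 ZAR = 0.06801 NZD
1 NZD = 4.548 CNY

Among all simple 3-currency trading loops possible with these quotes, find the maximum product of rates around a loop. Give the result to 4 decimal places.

NZD→CNY→ZAR→NZD: 4.548 × 2.991 × 0.06801 = 0.92514
GBP→ZAR→NZD→GBP: 21.69 × 0.06801 × 0.6118 = 0.90249
AED→CNY→ZAR→AED: 1.981 × 2.991 × 0.1521 = 0.90122
Maximum is NZD→CNY→ZAR→NZD at 0.9251; no arbitrage — every cycle loses value.

0.9251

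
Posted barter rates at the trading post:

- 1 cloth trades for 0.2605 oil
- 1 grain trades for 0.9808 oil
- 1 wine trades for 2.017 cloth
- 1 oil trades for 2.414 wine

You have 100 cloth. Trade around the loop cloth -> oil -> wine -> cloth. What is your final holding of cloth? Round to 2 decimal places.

126.84

100 cloth × 0.2605 = 26.05 oil
26.05 oil × 2.414 = 62.8847 wine
62.8847 wine × 2.017 = 126.8384399 cloth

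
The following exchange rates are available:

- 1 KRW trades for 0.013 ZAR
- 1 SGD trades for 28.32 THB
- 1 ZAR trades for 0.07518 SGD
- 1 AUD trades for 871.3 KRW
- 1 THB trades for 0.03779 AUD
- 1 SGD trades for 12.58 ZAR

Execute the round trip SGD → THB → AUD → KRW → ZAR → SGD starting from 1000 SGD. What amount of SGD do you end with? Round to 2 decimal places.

1000 SGD × 28.32 = 28320 THB
28320 THB × 0.03779 = 1070.2128 AUD
1070.2128 AUD × 871.3 = 932476.41264 KRW
932476.41264 KRW × 0.013 = 12122.19336432 ZAR
12122.19336432 ZAR × 0.07518 = 911.3464971295776 SGD

911.35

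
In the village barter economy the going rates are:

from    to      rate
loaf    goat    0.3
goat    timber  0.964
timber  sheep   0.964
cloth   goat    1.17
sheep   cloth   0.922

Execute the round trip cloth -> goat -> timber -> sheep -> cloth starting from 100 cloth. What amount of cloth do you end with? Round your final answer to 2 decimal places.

100.25

100 cloth × 1.17 = 117 goat
117 goat × 0.964 = 112.788 timber
112.788 timber × 0.964 = 108.727632 sheep
108.727632 sheep × 0.922 = 100.246876704 cloth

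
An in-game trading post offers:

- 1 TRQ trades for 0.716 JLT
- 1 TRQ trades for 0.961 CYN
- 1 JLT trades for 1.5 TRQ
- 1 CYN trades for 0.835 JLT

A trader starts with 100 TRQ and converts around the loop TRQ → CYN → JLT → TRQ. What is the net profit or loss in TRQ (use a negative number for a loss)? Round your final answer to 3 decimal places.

100 TRQ × 0.961 = 96.1 CYN
96.1 CYN × 0.835 = 80.2435 JLT
80.2435 JLT × 1.5 = 120.36525 TRQ
Net change: 120.36525 − 100 = 20.36525 TRQ

20.365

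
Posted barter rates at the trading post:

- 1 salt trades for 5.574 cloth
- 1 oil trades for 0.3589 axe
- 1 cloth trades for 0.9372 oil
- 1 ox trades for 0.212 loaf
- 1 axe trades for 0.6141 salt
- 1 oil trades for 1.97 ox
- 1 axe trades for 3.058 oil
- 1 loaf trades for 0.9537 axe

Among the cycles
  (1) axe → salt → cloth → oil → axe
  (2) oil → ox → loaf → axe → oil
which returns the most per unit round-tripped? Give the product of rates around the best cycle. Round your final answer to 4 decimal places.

1.2180

(1) 0.6141 × 5.574 × 0.9372 × 0.3589 = 1.15136
(2) 1.97 × 0.212 × 0.9537 × 3.058 = 1.21801
Highest is cycle (2) at 1.2180 (>1, arbitrage).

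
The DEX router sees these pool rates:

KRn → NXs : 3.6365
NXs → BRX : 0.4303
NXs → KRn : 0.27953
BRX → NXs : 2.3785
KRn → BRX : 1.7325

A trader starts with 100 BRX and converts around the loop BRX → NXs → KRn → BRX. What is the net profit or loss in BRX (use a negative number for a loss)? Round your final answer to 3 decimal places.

15.187

100 BRX × 2.3785 = 237.85 NXs
237.85 NXs × 0.27953 = 66.4862105 KRn
66.4862105 KRn × 1.7325 = 115.18735969125 BRX
Net change: 115.18735969125 − 100 = 15.18735969125 BRX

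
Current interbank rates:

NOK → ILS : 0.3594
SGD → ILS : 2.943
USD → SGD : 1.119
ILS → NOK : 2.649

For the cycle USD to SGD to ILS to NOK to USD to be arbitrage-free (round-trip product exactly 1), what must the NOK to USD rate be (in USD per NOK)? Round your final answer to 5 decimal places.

0.11463

Known legs of the cycle: 1.119 × 2.943 × 2.649 = 8.723731833
For no arbitrage the full-cycle product must be 1, so the missing rate is 1 / 8.723731833 ≈ 0.1146298.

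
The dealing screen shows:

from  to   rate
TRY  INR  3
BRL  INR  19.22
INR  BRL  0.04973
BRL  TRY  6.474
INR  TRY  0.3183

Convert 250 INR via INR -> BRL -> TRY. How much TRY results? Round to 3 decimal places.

250 INR × 0.04973 = 12.4325 BRL
12.4325 BRL × 6.474 = 80.488005 TRY

80.488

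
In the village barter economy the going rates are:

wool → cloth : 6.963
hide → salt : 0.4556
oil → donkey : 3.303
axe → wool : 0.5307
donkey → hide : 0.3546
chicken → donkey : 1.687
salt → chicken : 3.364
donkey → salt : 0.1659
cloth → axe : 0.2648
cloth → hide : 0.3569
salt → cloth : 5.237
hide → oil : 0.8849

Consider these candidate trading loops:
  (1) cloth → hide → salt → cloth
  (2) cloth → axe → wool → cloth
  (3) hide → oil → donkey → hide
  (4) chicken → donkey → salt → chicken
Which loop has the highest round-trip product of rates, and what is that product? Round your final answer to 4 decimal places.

(1) 0.3569 × 0.4556 × 5.237 = 0.85156
(2) 0.2648 × 0.5307 × 6.963 = 0.97851
(3) 0.8849 × 3.303 × 0.3546 = 1.03643
(4) 1.687 × 0.1659 × 3.364 = 0.94149
Highest is cycle (3) at 1.0364 (>1, arbitrage).

1.0364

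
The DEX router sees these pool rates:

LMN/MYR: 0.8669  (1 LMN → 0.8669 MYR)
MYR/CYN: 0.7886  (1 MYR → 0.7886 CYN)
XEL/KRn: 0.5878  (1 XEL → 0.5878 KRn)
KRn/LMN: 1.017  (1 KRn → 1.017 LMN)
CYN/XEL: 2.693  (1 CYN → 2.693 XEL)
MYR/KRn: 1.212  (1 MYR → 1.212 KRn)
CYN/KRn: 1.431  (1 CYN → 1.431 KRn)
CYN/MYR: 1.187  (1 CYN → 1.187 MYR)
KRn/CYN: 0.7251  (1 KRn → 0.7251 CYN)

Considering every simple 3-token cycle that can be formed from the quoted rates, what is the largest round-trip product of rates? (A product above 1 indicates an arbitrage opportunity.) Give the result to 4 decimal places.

XEL→KRn→CYN→XEL: 0.5878 × 0.7251 × 2.693 = 1.14779
MYR→KRn→LMN→MYR: 1.212 × 1.017 × 0.8669 = 1.06854
MYR→KRn→CYN→MYR: 1.212 × 0.7251 × 1.187 = 1.04316
Maximum is XEL→KRn→CYN→XEL at 1.1478; arbitrage exists.

1.1478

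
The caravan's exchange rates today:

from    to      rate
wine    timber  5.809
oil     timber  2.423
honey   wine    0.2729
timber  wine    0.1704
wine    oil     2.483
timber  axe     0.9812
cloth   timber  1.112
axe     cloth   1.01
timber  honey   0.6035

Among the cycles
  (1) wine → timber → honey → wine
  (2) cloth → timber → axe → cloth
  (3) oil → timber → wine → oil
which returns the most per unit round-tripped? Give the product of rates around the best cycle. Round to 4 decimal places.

1.1020

(1) 5.809 × 0.6035 × 0.2729 = 0.95671
(2) 1.112 × 0.9812 × 1.01 = 1.10201
(3) 2.423 × 0.1704 × 2.483 = 1.02518
Highest is cycle (2) at 1.1020 (>1, arbitrage).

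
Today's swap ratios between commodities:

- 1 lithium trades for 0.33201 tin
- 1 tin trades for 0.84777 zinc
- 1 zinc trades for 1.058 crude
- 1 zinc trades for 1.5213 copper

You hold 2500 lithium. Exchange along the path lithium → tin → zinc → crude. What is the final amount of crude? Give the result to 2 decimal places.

744.48

2500 lithium × 0.33201 = 830.025 tin
830.025 tin × 0.84777 = 703.67029425 zinc
703.67029425 zinc × 1.058 = 744.4831713165 crude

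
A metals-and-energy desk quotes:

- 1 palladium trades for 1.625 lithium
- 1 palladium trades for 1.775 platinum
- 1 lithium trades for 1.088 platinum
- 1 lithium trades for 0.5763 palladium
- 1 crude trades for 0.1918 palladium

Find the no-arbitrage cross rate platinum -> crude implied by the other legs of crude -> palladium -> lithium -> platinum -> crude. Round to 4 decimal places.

2.9490

Known legs of the cycle: 0.1918 × 1.625 × 1.088 = 0.3391024
For no arbitrage the full-cycle product must be 1, so the missing rate is 1 / 0.3391024 ≈ 2.948962.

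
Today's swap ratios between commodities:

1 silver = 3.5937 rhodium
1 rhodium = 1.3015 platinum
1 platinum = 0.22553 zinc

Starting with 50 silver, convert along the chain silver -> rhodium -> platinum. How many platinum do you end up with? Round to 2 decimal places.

233.86

50 silver × 3.5937 = 179.685 rhodium
179.685 rhodium × 1.3015 = 233.8600275 platinum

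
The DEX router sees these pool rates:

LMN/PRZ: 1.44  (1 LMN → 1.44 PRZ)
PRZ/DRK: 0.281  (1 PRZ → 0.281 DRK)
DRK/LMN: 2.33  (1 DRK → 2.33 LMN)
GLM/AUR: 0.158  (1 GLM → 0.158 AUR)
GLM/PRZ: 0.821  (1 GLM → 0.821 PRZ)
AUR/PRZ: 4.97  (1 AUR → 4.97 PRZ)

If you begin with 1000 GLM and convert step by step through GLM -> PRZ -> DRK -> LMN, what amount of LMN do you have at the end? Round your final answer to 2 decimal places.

537.53

1000 GLM × 0.821 = 821 PRZ
821 PRZ × 0.281 = 230.701 DRK
230.701 DRK × 2.33 = 537.53333 LMN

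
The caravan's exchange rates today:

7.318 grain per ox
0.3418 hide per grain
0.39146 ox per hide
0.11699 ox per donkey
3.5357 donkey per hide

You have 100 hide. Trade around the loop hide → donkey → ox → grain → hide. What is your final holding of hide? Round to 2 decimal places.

100 hide × 3.5357 = 353.57 donkey
353.57 donkey × 0.11699 = 41.3641543 ox
41.3641543 ox × 7.318 = 302.7028811674 grain
302.7028811674 grain × 0.3418 = 103.46384478301732 hide

103.46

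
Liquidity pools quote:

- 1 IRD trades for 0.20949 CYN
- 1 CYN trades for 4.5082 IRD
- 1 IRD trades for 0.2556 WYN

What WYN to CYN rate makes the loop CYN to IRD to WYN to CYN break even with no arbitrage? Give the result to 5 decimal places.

0.86783

Known legs of the cycle: 4.5082 × 0.2556 = 1.15229592
For no arbitrage the full-cycle product must be 1, so the missing rate is 1 / 1.15229592 ≈ 0.8678326.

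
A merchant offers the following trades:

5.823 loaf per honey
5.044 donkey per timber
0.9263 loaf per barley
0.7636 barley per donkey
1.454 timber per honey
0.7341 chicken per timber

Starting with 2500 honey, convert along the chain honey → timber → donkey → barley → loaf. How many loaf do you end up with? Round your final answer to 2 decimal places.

12968.72

2500 honey × 1.454 = 3635 timber
3635 timber × 5.044 = 18334.94 donkey
18334.94 donkey × 0.7636 = 14000.560184 barley
14000.560184 barley × 0.9263 = 12968.7188984392 loaf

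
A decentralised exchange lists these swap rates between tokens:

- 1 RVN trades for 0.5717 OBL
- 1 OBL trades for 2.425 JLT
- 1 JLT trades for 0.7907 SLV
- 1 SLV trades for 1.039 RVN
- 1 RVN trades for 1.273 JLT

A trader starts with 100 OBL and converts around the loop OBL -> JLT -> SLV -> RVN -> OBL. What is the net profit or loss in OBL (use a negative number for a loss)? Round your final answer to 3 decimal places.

100 OBL × 2.425 = 242.5 JLT
242.5 JLT × 0.7907 = 191.74475 SLV
191.74475 SLV × 1.039 = 199.22279525 RVN
199.22279525 RVN × 0.5717 = 113.895672044425 OBL
Net change: 113.895672044425 − 100 = 13.895672044425 OBL

13.896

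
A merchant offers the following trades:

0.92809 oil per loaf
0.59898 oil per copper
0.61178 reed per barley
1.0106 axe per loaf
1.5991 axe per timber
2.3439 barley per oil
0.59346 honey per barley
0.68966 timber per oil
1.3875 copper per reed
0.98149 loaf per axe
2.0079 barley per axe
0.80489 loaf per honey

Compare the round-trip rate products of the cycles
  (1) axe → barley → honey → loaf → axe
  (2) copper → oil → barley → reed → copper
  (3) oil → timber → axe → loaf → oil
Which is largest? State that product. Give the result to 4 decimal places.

(1) 2.0079 × 0.59346 × 0.80489 × 1.0106 = 0.96928
(2) 0.59898 × 2.3439 × 0.61178 × 1.3875 = 1.19173
(3) 0.68966 × 1.5991 × 0.98149 × 0.92809 = 1.00458
Highest is cycle (2) at 1.1917 (>1, arbitrage).

1.1917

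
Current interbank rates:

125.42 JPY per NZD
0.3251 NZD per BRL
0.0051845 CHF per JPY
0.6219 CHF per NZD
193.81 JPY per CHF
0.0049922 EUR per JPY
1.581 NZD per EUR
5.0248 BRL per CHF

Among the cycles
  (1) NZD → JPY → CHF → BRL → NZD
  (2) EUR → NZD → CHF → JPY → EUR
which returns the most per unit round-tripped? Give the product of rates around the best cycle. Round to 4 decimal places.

1.0622

(1) 125.42 × 0.0051845 × 5.0248 × 0.3251 = 1.06221
(2) 1.581 × 0.6219 × 193.81 × 0.0049922 = 0.95131
Highest is cycle (1) at 1.0622 (>1, arbitrage).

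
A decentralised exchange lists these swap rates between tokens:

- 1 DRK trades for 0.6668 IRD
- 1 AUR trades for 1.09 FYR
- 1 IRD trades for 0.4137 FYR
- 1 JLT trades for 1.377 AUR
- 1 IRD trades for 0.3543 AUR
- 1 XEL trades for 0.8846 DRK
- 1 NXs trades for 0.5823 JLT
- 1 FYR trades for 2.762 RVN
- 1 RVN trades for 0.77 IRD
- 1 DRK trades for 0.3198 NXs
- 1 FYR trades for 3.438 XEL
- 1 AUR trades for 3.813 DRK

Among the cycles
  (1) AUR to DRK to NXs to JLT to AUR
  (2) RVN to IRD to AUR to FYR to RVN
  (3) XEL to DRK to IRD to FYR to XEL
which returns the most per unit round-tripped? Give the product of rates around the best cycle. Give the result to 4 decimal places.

(1) 3.813 × 0.3198 × 0.5823 × 1.377 = 0.97775
(2) 0.77 × 0.3543 × 1.09 × 2.762 = 0.82132
(3) 0.8846 × 0.6668 × 0.4137 × 3.438 = 0.83895
Highest is cycle (1) at 0.9777 (≤1, no arbitrage).

0.9777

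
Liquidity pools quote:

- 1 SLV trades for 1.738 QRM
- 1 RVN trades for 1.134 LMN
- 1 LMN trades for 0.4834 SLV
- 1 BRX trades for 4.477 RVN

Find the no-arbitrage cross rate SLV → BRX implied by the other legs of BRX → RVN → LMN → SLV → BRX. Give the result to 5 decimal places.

Known legs of the cycle: 4.477 × 1.134 × 0.4834 = 2.4541821612
For no arbitrage the full-cycle product must be 1, so the missing rate is 1 / 2.4541821612 ≈ 0.4074677.

0.40747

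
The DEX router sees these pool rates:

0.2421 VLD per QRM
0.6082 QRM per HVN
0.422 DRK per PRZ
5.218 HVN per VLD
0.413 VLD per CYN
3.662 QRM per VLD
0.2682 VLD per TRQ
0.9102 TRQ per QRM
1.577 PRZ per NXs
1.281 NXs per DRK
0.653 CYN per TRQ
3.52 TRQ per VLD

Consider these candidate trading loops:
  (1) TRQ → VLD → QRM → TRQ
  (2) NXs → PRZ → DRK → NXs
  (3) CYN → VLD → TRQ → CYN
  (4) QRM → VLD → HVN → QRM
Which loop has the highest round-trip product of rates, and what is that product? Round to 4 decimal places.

0.9493

(1) 0.2682 × 3.662 × 0.9102 = 0.89395
(2) 1.577 × 0.422 × 1.281 = 0.85250
(3) 0.413 × 3.52 × 0.653 = 0.94931
(4) 0.2421 × 5.218 × 0.6082 = 0.76833
Highest is cycle (3) at 0.9493 (≤1, no arbitrage).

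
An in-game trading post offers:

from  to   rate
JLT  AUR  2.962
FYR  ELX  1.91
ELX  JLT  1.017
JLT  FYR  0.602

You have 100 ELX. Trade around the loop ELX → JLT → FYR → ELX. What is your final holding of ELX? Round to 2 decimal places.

100 ELX × 1.017 = 101.7 JLT
101.7 JLT × 0.602 = 61.2234 FYR
61.2234 FYR × 1.91 = 116.936694 ELX

116.94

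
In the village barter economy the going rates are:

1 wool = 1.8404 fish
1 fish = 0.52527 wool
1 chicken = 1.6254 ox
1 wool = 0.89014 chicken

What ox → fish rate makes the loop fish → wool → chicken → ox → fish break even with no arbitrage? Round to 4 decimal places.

Known legs of the cycle: 0.52527 × 0.89014 × 1.6254 = 0.75997826196012
For no arbitrage the full-cycle product must be 1, so the missing rate is 1 / 0.75997826196012 ≈ 1.315827.

1.3158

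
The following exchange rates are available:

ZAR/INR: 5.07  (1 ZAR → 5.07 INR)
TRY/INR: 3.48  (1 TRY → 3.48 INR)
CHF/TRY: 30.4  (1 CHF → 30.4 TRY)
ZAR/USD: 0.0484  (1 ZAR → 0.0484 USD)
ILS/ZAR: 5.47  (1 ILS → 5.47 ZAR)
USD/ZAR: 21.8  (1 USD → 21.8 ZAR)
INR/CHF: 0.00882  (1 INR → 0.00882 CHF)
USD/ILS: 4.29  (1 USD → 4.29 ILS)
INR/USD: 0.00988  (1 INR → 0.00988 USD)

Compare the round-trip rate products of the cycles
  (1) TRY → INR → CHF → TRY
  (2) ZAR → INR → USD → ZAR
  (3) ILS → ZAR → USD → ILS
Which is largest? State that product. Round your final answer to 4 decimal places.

1.1358

(1) 3.48 × 0.00882 × 30.4 = 0.93309
(2) 5.07 × 0.00988 × 21.8 = 1.09200
(3) 5.47 × 0.0484 × 4.29 = 1.13577
Highest is cycle (3) at 1.1358 (>1, arbitrage).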